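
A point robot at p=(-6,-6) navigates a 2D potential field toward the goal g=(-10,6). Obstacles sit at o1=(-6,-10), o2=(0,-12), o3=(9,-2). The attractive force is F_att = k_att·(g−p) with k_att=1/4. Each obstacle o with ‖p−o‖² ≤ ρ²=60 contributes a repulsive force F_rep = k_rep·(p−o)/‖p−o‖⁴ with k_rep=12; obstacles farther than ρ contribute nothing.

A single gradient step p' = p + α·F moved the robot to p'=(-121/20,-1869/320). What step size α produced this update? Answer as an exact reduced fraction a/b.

F_att = 1/4·(g−p) = 1/4·(-4,12) = (-1.0000,3.0000)
o1: d²=16 ≤ ρ²=60; F_rep = 12·(0,4)/16² = (0.0000,0.1875)
o2: d²=72 > ρ²=60 → inactive
o3: d²=241 > ρ²=60 → inactive
F = F_att + ΣF_rep = (-1.0000,3.1875)
Δp = p'−p = (-0.0500,0.1594); α = Δx/Fx = (-1/20) / (-1) = 1/20
check: Δy/Fy = (51/320) / (51/16) = 1/20 ✓

α = 1/20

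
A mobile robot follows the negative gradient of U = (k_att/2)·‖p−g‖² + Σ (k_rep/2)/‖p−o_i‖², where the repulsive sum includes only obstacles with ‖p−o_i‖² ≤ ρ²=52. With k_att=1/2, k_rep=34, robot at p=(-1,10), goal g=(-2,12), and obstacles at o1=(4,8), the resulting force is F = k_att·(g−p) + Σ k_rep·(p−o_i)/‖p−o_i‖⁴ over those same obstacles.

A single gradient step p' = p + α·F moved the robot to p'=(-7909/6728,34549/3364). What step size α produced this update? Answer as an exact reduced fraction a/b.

α = 1/4

F_att = 1/2·(g−p) = 1/2·(-1,2) = (-0.5000,1.0000)
o1: d²=29 ≤ ρ²=52; F_rep = 34·(-5,2)/29² = (-0.2021,0.0809)
F = F_att + ΣF_rep = (-0.7021,1.0809)
Δp = p'−p = (-0.1755,0.2702); α = Δx/Fx = (-1181/6728) / (-1181/1682) = 1/4
check: Δy/Fy = (909/3364) / (909/841) = 1/4 ✓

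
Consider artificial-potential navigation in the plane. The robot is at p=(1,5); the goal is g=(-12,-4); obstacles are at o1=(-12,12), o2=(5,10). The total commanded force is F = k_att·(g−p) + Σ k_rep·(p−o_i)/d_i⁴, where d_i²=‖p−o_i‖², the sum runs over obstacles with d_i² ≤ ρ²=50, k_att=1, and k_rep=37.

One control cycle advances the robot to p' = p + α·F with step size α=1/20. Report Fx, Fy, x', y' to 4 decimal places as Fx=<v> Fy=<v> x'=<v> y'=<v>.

Fx=-13.0880 Fy=-9.1101 x'=0.3456 y'=4.5445

F_att = 1·(g−p) = 1·(-13,-9) = (-13.0000,-9.0000)
o1: d²=218 > ρ²=50 → inactive
o2: d²=41 ≤ ρ²=50; F_rep = 37·(-4,-5)/41² = (-0.0880,-0.1101)
F = F_att + ΣF_rep = (-13.0880,-9.1101)
p' = p + 1/20·F = (0.3456,4.5445)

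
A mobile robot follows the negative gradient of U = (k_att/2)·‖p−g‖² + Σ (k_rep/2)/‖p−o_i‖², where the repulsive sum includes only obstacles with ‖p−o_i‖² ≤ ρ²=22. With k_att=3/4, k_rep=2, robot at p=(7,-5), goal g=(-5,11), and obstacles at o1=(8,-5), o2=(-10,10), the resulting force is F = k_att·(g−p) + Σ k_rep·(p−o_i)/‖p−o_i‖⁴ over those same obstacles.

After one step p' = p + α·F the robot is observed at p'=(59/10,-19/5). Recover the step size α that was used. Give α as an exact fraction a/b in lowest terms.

α = 1/10

F_att = 3/4·(g−p) = 3/4·(-12,16) = (-9.0000,12.0000)
o1: d²=1 ≤ ρ²=22; F_rep = 2·(-1,0)/1² = (-2.0000,0.0000)
o2: d²=514 > ρ²=22 → inactive
F = F_att + ΣF_rep = (-11.0000,12.0000)
Δp = p'−p = (-1.1000,1.2000); α = Δx/Fx = (-11/10) / (-11) = 1/10
check: Δy/Fy = (6/5) / (12) = 1/10 ✓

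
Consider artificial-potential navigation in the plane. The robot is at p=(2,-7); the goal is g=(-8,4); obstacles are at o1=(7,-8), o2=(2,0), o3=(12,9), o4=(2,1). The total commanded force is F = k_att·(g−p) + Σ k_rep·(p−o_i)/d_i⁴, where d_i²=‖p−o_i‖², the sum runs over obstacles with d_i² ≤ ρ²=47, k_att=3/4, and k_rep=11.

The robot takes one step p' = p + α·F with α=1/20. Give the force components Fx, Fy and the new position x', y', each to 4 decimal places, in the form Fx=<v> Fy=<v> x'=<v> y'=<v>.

F_att = 3/4·(g−p) = 3/4·(-10,11) = (-7.5000,8.2500)
o1: d²=26 ≤ ρ²=47; F_rep = 11·(-5,1)/26² = (-0.0814,0.0163)
o2: d²=49 > ρ²=47 → inactive
o3: d²=356 > ρ²=47 → inactive
o4: d²=64 > ρ²=47 → inactive
F = F_att + ΣF_rep = (-7.5814,8.2663)
p' = p + 1/20·F = (1.6209,-6.5867)

Fx=-7.5814 Fy=8.2663 x'=1.6209 y'=-6.5867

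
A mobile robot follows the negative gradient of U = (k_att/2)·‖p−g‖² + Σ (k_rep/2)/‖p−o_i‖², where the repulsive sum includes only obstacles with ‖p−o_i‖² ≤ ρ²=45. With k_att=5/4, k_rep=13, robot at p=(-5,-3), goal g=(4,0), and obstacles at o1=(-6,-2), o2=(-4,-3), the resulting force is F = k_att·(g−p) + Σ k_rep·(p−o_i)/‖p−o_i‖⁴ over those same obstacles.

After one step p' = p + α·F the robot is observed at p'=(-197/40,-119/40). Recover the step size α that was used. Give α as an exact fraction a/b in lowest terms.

α = 1/20

F_att = 5/4·(g−p) = 5/4·(9,3) = (11.2500,3.7500)
o1: d²=2 ≤ ρ²=45; F_rep = 13·(1,-1)/2² = (3.2500,-3.2500)
o2: d²=1 ≤ ρ²=45; F_rep = 13·(-1,0)/1² = (-13.0000,0.0000)
F = F_att + ΣF_rep = (1.5000,0.5000)
Δp = p'−p = (0.0750,0.0250); α = Δx/Fx = (3/40) / (3/2) = 1/20
check: Δy/Fy = (1/40) / (1/2) = 1/20 ✓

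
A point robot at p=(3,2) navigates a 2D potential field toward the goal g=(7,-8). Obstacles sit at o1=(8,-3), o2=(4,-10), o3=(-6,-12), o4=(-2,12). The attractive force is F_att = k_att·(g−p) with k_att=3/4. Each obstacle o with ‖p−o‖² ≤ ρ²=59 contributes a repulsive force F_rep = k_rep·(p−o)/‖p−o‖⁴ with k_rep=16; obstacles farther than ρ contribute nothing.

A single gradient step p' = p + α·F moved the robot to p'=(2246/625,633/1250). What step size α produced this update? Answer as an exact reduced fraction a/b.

α = 1/5

F_att = 3/4·(g−p) = 3/4·(4,-10) = (3.0000,-7.5000)
o1: d²=50 ≤ ρ²=59; F_rep = 16·(-5,5)/50² = (-0.0320,0.0320)
o2: d²=145 > ρ²=59 → inactive
o3: d²=277 > ρ²=59 → inactive
o4: d²=125 > ρ²=59 → inactive
F = F_att + ΣF_rep = (2.9680,-7.4680)
Δp = p'−p = (0.5936,-1.4936); α = Δx/Fx = (371/625) / (371/125) = 1/5
check: Δy/Fy = (-1867/1250) / (-1867/250) = 1/5 ✓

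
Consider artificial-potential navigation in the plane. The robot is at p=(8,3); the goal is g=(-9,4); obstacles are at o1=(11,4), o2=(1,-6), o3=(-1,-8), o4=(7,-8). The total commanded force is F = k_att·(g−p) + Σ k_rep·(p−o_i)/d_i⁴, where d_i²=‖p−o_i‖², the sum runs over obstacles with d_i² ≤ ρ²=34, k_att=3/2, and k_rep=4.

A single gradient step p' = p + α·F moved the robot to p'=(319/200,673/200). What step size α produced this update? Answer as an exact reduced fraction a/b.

α = 1/4

F_att = 3/2·(g−p) = 3/2·(-17,1) = (-25.5000,1.5000)
o1: d²=10 ≤ ρ²=34; F_rep = 4·(-3,-1)/10² = (-0.1200,-0.0400)
o2: d²=130 > ρ²=34 → inactive
o3: d²=202 > ρ²=34 → inactive
o4: d²=122 > ρ²=34 → inactive
F = F_att + ΣF_rep = (-25.6200,1.4600)
Δp = p'−p = (-6.4050,0.3650); α = Δx/Fx = (-1281/200) / (-1281/50) = 1/4
check: Δy/Fy = (73/200) / (73/50) = 1/4 ✓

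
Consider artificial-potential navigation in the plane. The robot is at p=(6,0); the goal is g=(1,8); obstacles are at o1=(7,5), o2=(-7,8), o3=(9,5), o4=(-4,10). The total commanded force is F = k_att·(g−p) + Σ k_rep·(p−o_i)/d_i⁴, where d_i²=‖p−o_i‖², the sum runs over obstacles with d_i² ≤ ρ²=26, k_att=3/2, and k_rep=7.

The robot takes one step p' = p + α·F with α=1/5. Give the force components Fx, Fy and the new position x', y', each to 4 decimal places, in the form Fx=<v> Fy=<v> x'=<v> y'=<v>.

F_att = 3/2·(g−p) = 3/2·(-5,8) = (-7.5000,12.0000)
o1: d²=26 ≤ ρ²=26; F_rep = 7·(-1,-5)/26² = (-0.0104,-0.0518)
o2: d²=233 > ρ²=26 → inactive
o3: d²=34 > ρ²=26 → inactive
o4: d²=200 > ρ²=26 → inactive
F = F_att + ΣF_rep = (-7.5104,11.9482)
p' = p + 1/5·F = (4.4979,2.3896)

Fx=-7.5104 Fy=11.9482 x'=4.4979 y'=2.3896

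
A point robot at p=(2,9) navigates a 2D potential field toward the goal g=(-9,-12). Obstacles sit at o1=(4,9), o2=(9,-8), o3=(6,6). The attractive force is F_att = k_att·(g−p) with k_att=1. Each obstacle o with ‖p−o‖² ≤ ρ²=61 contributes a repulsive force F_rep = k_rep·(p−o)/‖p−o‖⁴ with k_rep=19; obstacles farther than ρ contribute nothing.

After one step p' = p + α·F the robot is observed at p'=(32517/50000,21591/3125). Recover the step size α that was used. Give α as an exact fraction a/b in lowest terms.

F_att = 1·(g−p) = 1·(-11,-21) = (-11.0000,-21.0000)
o1: d²=4 ≤ ρ²=61; F_rep = 19·(-2,0)/4² = (-2.3750,0.0000)
o2: d²=338 > ρ²=61 → inactive
o3: d²=25 ≤ ρ²=61; F_rep = 19·(-4,3)/25² = (-0.1216,0.0912)
F = F_att + ΣF_rep = (-13.4966,-20.9088)
Δp = p'−p = (-1.3497,-2.0909); α = Δx/Fx = (-67483/50000) / (-67483/5000) = 1/10
check: Δy/Fy = (-6534/3125) / (-13068/625) = 1/10 ✓

α = 1/10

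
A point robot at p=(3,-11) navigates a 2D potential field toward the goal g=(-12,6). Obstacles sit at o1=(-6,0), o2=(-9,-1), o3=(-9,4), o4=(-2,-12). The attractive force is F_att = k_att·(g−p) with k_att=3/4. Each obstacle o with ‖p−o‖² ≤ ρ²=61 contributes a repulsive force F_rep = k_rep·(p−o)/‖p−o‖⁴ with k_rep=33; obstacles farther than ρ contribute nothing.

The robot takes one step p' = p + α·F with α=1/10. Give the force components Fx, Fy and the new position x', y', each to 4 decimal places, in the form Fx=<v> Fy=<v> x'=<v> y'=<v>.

Fx=-11.0059 Fy=12.7988 x'=1.8994 y'=-9.7201

F_att = 3/4·(g−p) = 3/4·(-15,17) = (-11.2500,12.7500)
o1: d²=202 > ρ²=61 → inactive
o2: d²=244 > ρ²=61 → inactive
o3: d²=369 > ρ²=61 → inactive
o4: d²=26 ≤ ρ²=61; F_rep = 33·(5,1)/26² = (0.2441,0.0488)
F = F_att + ΣF_rep = (-11.0059,12.7988)
p' = p + 1/10·F = (1.8994,-9.7201)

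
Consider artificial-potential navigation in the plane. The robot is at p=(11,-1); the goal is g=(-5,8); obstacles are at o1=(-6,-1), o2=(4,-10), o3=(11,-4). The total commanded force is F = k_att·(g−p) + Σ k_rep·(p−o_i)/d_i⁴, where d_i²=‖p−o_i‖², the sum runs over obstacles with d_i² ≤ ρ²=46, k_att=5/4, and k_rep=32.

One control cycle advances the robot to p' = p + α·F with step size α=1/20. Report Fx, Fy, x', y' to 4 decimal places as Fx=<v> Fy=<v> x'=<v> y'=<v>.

Fx=-20.0000 Fy=12.4352 x'=10.0000 y'=-0.3782

F_att = 5/4·(g−p) = 5/4·(-16,9) = (-20.0000,11.2500)
o1: d²=289 > ρ²=46 → inactive
o2: d²=130 > ρ²=46 → inactive
o3: d²=9 ≤ ρ²=46; F_rep = 32·(0,3)/9² = (0.0000,1.1852)
F = F_att + ΣF_rep = (-20.0000,12.4352)
p' = p + 1/20·F = (10.0000,-0.3782)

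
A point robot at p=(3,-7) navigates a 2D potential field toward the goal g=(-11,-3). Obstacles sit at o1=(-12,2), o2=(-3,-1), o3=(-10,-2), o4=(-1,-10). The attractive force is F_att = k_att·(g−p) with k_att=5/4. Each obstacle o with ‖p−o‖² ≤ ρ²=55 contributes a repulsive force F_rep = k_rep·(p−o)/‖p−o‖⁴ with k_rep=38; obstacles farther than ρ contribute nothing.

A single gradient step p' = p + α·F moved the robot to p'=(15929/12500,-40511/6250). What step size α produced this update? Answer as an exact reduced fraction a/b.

F_att = 5/4·(g−p) = 5/4·(-14,4) = (-17.5000,5.0000)
o1: d²=306 > ρ²=55 → inactive
o2: d²=72 > ρ²=55 → inactive
o3: d²=194 > ρ²=55 → inactive
o4: d²=25 ≤ ρ²=55; F_rep = 38·(4,3)/25² = (0.2432,0.1824)
F = F_att + ΣF_rep = (-17.2568,5.1824)
Δp = p'−p = (-1.7257,0.5182); α = Δx/Fx = (-21571/12500) / (-21571/1250) = 1/10
check: Δy/Fy = (3239/6250) / (3239/625) = 1/10 ✓

α = 1/10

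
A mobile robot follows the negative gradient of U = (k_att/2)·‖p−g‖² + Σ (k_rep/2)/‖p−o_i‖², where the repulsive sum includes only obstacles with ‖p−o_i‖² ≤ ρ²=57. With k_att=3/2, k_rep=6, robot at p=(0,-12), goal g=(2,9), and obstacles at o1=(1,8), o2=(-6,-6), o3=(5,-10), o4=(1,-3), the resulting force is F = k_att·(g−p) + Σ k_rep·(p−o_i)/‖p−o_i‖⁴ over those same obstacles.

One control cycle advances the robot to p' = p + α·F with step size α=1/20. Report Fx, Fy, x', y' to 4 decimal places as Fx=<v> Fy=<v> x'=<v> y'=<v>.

Fx=2.9643 Fy=31.4857 x'=0.1482 y'=-10.4257

F_att = 3/2·(g−p) = 3/2·(2,21) = (3.0000,31.5000)
o1: d²=401 > ρ²=57 → inactive
o2: d²=72 > ρ²=57 → inactive
o3: d²=29 ≤ ρ²=57; F_rep = 6·(-5,-2)/29² = (-0.0357,-0.0143)
o4: d²=82 > ρ²=57 → inactive
F = F_att + ΣF_rep = (2.9643,31.4857)
p' = p + 1/20·F = (0.1482,-10.4257)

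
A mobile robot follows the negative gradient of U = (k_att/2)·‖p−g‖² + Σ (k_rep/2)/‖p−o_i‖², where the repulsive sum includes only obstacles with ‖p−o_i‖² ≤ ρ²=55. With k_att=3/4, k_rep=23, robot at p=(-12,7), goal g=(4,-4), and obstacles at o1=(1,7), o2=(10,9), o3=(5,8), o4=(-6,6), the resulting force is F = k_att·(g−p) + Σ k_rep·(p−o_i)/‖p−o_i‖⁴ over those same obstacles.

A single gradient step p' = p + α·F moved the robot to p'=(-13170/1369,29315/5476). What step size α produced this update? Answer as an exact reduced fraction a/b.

α = 1/5

F_att = 3/4·(g−p) = 3/4·(16,-11) = (12.0000,-8.2500)
o1: d²=169 > ρ²=55 → inactive
o2: d²=488 > ρ²=55 → inactive
o3: d²=290 > ρ²=55 → inactive
o4: d²=37 ≤ ρ²=55; F_rep = 23·(-6,1)/37² = (-0.1008,0.0168)
F = F_att + ΣF_rep = (11.8992,-8.2332)
Δp = p'−p = (2.3798,-1.6466); α = Δx/Fx = (3258/1369) / (16290/1369) = 1/5
check: Δy/Fy = (-9017/5476) / (-45085/5476) = 1/5 ✓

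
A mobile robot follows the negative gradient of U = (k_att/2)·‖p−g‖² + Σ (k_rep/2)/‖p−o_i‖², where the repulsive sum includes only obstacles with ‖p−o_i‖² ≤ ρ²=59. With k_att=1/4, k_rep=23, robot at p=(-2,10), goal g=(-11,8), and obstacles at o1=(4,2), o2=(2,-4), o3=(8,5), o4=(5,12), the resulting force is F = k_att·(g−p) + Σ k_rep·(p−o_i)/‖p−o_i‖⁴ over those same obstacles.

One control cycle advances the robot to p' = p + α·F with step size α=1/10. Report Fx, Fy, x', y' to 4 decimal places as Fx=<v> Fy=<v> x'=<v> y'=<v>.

F_att = 1/4·(g−p) = 1/4·(-9,-2) = (-2.2500,-0.5000)
o1: d²=100 > ρ²=59 → inactive
o2: d²=212 > ρ²=59 → inactive
o3: d²=125 > ρ²=59 → inactive
o4: d²=53 ≤ ρ²=59; F_rep = 23·(-7,-2)/53² = (-0.0573,-0.0164)
F = F_att + ΣF_rep = (-2.3073,-0.5164)
p' = p + 1/10·F = (-2.2307,9.9484)

Fx=-2.3073 Fy=-0.5164 x'=-2.2307 y'=9.9484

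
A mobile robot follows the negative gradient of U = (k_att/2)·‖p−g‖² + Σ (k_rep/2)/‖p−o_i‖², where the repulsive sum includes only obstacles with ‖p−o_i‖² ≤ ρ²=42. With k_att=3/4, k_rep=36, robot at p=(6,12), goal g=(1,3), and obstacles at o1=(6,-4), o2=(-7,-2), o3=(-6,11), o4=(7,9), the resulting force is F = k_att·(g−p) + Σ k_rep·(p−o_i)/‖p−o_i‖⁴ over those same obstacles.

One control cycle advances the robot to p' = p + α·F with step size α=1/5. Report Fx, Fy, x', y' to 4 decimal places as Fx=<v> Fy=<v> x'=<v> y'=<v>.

Fx=-4.1100 Fy=-5.6700 x'=5.1780 y'=10.8660

F_att = 3/4·(g−p) = 3/4·(-5,-9) = (-3.7500,-6.7500)
o1: d²=256 > ρ²=42 → inactive
o2: d²=365 > ρ²=42 → inactive
o3: d²=145 > ρ²=42 → inactive
o4: d²=10 ≤ ρ²=42; F_rep = 36·(-1,3)/10² = (-0.3600,1.0800)
F = F_att + ΣF_rep = (-4.1100,-5.6700)
p' = p + 1/5·F = (5.1780,10.8660)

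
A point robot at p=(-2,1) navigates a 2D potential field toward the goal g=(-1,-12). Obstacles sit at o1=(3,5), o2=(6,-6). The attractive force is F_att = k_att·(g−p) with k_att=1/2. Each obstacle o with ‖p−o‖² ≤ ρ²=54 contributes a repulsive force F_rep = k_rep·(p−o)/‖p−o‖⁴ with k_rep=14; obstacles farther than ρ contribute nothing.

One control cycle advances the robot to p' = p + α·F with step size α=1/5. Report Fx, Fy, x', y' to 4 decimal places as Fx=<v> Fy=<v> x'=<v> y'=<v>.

Fx=0.4584 Fy=-6.5333 x'=-1.9083 y'=-0.3067

F_att = 1/2·(g−p) = 1/2·(1,-13) = (0.5000,-6.5000)
o1: d²=41 ≤ ρ²=54; F_rep = 14·(-5,-4)/41² = (-0.0416,-0.0333)
o2: d²=113 > ρ²=54 → inactive
F = F_att + ΣF_rep = (0.4584,-6.5333)
p' = p + 1/5·F = (-1.9083,-0.3067)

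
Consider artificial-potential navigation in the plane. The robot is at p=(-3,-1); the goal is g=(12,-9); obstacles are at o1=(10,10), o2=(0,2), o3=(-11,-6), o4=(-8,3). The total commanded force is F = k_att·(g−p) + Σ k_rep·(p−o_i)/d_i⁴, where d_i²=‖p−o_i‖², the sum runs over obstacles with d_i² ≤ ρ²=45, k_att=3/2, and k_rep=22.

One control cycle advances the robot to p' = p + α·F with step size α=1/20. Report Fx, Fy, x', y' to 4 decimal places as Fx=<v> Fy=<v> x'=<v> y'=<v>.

Fx=22.3617 Fy=-12.2561 x'=-1.8819 y'=-1.6128

F_att = 3/2·(g−p) = 3/2·(15,-8) = (22.5000,-12.0000)
o1: d²=290 > ρ²=45 → inactive
o2: d²=18 ≤ ρ²=45; F_rep = 22·(-3,-3)/18² = (-0.2037,-0.2037)
o3: d²=89 > ρ²=45 → inactive
o4: d²=41 ≤ ρ²=45; F_rep = 22·(5,-4)/41² = (0.0654,-0.0523)
F = F_att + ΣF_rep = (22.3617,-12.2561)
p' = p + 1/20·F = (-1.8819,-1.6128)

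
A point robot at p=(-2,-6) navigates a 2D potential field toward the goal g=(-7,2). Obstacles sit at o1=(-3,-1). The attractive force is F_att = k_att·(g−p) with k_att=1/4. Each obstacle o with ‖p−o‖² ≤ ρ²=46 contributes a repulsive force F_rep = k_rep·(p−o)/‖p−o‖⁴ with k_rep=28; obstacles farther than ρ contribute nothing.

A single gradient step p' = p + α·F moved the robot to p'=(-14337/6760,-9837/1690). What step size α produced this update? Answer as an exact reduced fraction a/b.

F_att = 1/4·(g−p) = 1/4·(-5,8) = (-1.2500,2.0000)
o1: d²=26 ≤ ρ²=46; F_rep = 28·(1,-5)/26² = (0.0414,-0.2071)
F = F_att + ΣF_rep = (-1.2086,1.7929)
Δp = p'−p = (-0.1209,0.1793); α = Δx/Fx = (-817/6760) / (-817/676) = 1/10
check: Δy/Fy = (303/1690) / (303/169) = 1/10 ✓

α = 1/10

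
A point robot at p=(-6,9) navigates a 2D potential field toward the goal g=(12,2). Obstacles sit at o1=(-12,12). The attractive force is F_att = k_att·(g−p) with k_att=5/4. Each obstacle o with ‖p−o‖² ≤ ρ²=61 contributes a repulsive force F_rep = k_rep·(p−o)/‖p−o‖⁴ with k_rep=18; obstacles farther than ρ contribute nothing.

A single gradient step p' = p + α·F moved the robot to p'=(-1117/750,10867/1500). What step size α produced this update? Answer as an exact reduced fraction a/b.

α = 1/5

F_att = 5/4·(g−p) = 5/4·(18,-7) = (22.5000,-8.7500)
o1: d²=45 ≤ ρ²=61; F_rep = 18·(6,-3)/45² = (0.0533,-0.0267)
F = F_att + ΣF_rep = (22.5533,-8.7767)
Δp = p'−p = (4.5107,-1.7553); α = Δx/Fx = (3383/750) / (3383/150) = 1/5
check: Δy/Fy = (-2633/1500) / (-2633/300) = 1/5 ✓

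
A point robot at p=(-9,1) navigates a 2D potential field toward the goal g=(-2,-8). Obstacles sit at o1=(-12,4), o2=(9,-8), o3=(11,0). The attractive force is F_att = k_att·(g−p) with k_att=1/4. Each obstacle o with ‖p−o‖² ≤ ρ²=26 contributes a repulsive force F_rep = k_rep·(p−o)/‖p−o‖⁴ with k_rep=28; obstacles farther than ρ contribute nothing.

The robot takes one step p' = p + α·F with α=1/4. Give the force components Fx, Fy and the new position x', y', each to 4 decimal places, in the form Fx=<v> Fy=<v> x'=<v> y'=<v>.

F_att = 1/4·(g−p) = 1/4·(7,-9) = (1.7500,-2.2500)
o1: d²=18 ≤ ρ²=26; F_rep = 28·(3,-3)/18² = (0.2593,-0.2593)
o2: d²=405 > ρ²=26 → inactive
o3: d²=401 > ρ²=26 → inactive
F = F_att + ΣF_rep = (2.0093,-2.5093)
p' = p + 1/4·F = (-8.4977,0.3727)

Fx=2.0093 Fy=-2.5093 x'=-8.4977 y'=0.3727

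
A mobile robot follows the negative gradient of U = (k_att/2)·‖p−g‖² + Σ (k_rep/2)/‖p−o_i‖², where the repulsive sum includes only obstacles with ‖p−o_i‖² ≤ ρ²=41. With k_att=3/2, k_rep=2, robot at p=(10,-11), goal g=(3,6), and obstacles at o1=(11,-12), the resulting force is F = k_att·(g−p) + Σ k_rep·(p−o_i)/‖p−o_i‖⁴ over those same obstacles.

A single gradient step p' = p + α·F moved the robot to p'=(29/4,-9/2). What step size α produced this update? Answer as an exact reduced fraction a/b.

F_att = 3/2·(g−p) = 3/2·(-7,17) = (-10.5000,25.5000)
o1: d²=2 ≤ ρ²=41; F_rep = 2·(-1,1)/2² = (-0.5000,0.5000)
F = F_att + ΣF_rep = (-11.0000,26.0000)
Δp = p'−p = (-2.7500,6.5000); α = Δx/Fx = (-11/4) / (-11) = 1/4
check: Δy/Fy = (13/2) / (26) = 1/4 ✓

α = 1/4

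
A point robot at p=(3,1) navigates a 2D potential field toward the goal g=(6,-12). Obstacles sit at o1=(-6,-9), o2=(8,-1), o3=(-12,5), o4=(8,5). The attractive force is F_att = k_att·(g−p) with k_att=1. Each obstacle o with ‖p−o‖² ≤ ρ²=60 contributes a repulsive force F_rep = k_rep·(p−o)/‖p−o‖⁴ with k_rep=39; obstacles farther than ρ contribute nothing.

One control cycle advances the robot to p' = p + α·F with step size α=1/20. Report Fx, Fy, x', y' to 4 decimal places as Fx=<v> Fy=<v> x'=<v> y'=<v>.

F_att = 1·(g−p) = 1·(3,-13) = (3.0000,-13.0000)
o1: d²=181 > ρ²=60 → inactive
o2: d²=29 ≤ ρ²=60; F_rep = 39·(-5,2)/29² = (-0.2319,0.0927)
o3: d²=241 > ρ²=60 → inactive
o4: d²=41 ≤ ρ²=60; F_rep = 39·(-5,-4)/41² = (-0.1160,-0.0928)
F = F_att + ΣF_rep = (2.6521,-13.0001)
p' = p + 1/20·F = (3.1326,0.3500)

Fx=2.6521 Fy=-13.0001 x'=3.1326 y'=0.3500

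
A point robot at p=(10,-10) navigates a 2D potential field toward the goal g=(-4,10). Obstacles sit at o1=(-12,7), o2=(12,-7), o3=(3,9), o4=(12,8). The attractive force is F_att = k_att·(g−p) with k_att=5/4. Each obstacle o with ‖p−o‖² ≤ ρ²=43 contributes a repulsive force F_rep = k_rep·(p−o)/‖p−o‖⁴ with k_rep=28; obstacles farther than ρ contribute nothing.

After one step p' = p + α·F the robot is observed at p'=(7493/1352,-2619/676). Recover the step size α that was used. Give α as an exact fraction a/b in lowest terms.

F_att = 5/4·(g−p) = 5/4·(-14,20) = (-17.5000,25.0000)
o1: d²=773 > ρ²=43 → inactive
o2: d²=13 ≤ ρ²=43; F_rep = 28·(-2,-3)/13² = (-0.3314,-0.4970)
o3: d²=410 > ρ²=43 → inactive
o4: d²=328 > ρ²=43 → inactive
F = F_att + ΣF_rep = (-17.8314,24.5030)
Δp = p'−p = (-4.4578,6.1257); α = Δx/Fx = (-6027/1352) / (-6027/338) = 1/4
check: Δy/Fy = (4141/676) / (4141/169) = 1/4 ✓

α = 1/4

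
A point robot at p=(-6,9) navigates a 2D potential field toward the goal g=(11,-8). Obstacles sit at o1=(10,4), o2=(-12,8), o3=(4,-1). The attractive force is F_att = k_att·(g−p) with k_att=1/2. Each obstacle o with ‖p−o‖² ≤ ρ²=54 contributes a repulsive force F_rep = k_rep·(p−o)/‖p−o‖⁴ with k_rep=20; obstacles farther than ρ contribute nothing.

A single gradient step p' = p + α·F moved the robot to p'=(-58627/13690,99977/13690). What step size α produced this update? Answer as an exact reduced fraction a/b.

F_att = 1/2·(g−p) = 1/2·(17,-17) = (8.5000,-8.5000)
o1: d²=281 > ρ²=54 → inactive
o2: d²=37 ≤ ρ²=54; F_rep = 20·(6,1)/37² = (0.0877,0.0146)
o3: d²=200 > ρ²=54 → inactive
F = F_att + ΣF_rep = (8.5877,-8.4854)
Δp = p'−p = (1.7175,-1.6971); α = Δx/Fx = (23513/13690) / (23513/2738) = 1/5
check: Δy/Fy = (-23233/13690) / (-23233/2738) = 1/5 ✓

α = 1/5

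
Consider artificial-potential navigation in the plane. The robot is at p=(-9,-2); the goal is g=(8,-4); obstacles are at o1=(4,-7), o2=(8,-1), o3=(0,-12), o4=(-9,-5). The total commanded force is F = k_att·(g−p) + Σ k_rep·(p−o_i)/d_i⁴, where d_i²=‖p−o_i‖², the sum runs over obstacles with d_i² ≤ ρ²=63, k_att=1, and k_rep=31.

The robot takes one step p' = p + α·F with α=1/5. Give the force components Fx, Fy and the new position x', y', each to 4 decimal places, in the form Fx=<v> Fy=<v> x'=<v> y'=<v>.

F_att = 1·(g−p) = 1·(17,-2) = (17.0000,-2.0000)
o1: d²=194 > ρ²=63 → inactive
o2: d²=290 > ρ²=63 → inactive
o3: d²=181 > ρ²=63 → inactive
o4: d²=9 ≤ ρ²=63; F_rep = 31·(0,3)/9² = (0.0000,1.1481)
F = F_att + ΣF_rep = (17.0000,-0.8519)
p' = p + 1/5·F = (-5.6000,-2.1704)

Fx=17.0000 Fy=-0.8519 x'=-5.6000 y'=-2.1704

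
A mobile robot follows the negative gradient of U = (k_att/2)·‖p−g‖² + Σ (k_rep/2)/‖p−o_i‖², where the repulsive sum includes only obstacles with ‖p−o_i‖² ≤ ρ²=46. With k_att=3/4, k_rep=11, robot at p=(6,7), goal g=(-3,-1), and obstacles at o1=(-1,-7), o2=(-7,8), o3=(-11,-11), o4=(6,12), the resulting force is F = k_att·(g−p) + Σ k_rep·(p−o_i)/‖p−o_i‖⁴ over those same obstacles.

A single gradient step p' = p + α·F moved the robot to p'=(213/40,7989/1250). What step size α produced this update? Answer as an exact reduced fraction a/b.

α = 1/10

F_att = 3/4·(g−p) = 3/4·(-9,-8) = (-6.7500,-6.0000)
o1: d²=245 > ρ²=46 → inactive
o2: d²=170 > ρ²=46 → inactive
o3: d²=613 > ρ²=46 → inactive
o4: d²=25 ≤ ρ²=46; F_rep = 11·(0,-5)/25² = (0.0000,-0.0880)
F = F_att + ΣF_rep = (-6.7500,-6.0880)
Δp = p'−p = (-0.6750,-0.6088); α = Δx/Fx = (-27/40) / (-27/4) = 1/10
check: Δy/Fy = (-761/1250) / (-761/125) = 1/10 ✓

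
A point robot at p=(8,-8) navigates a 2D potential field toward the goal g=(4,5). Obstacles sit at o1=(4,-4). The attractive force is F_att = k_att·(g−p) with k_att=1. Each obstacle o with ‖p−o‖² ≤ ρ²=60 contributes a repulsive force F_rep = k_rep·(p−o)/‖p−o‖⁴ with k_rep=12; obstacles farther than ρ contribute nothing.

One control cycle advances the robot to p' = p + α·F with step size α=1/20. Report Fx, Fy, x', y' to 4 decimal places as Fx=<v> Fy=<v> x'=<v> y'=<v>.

F_att = 1·(g−p) = 1·(-4,13) = (-4.0000,13.0000)
o1: d²=32 ≤ ρ²=60; F_rep = 12·(4,-4)/32² = (0.0469,-0.0469)
F = F_att + ΣF_rep = (-3.9531,12.9531)
p' = p + 1/20·F = (7.8023,-7.3523)

Fx=-3.9531 Fy=12.9531 x'=7.8023 y'=-7.3523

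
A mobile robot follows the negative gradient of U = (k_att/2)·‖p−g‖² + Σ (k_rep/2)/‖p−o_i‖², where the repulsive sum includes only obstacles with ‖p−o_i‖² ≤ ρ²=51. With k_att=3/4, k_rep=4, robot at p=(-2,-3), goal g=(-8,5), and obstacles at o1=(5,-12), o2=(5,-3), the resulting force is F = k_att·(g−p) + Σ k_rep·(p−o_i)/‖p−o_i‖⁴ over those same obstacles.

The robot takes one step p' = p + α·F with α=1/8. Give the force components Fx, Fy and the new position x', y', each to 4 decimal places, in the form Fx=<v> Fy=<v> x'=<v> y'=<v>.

Fx=-4.5117 Fy=6.0000 x'=-2.5640 y'=-2.2500

F_att = 3/4·(g−p) = 3/4·(-6,8) = (-4.5000,6.0000)
o1: d²=130 > ρ²=51 → inactive
o2: d²=49 ≤ ρ²=51; F_rep = 4·(-7,0)/49² = (-0.0117,0.0000)
F = F_att + ΣF_rep = (-4.5117,6.0000)
p' = p + 1/8·F = (-2.5640,-2.2500)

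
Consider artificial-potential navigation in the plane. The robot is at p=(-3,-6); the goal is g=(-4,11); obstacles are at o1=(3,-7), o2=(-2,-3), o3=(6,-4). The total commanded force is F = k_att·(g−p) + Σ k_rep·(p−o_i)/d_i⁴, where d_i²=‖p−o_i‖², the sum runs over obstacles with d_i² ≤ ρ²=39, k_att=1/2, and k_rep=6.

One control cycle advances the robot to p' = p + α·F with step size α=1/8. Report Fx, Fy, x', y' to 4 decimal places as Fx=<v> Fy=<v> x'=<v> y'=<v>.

Fx=-0.5863 Fy=8.3244 x'=-3.0733 y'=-4.9595

F_att = 1/2·(g−p) = 1/2·(-1,17) = (-0.5000,8.5000)
o1: d²=37 ≤ ρ²=39; F_rep = 6·(-6,1)/37² = (-0.0263,0.0044)
o2: d²=10 ≤ ρ²=39; F_rep = 6·(-1,-3)/10² = (-0.0600,-0.1800)
o3: d²=85 > ρ²=39 → inactive
F = F_att + ΣF_rep = (-0.5863,8.3244)
p' = p + 1/8·F = (-3.0733,-4.9595)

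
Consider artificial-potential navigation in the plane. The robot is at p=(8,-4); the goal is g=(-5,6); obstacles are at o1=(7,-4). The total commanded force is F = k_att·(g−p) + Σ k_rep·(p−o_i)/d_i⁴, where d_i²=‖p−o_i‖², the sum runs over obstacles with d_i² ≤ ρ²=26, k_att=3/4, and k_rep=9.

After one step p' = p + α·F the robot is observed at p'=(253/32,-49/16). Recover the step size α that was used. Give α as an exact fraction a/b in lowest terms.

α = 1/8

F_att = 3/4·(g−p) = 3/4·(-13,10) = (-9.7500,7.5000)
o1: d²=1 ≤ ρ²=26; F_rep = 9·(1,0)/1² = (9.0000,0.0000)
F = F_att + ΣF_rep = (-0.7500,7.5000)
Δp = p'−p = (-0.0938,0.9375); α = Δx/Fx = (-3/32) / (-3/4) = 1/8
check: Δy/Fy = (15/16) / (15/2) = 1/8 ✓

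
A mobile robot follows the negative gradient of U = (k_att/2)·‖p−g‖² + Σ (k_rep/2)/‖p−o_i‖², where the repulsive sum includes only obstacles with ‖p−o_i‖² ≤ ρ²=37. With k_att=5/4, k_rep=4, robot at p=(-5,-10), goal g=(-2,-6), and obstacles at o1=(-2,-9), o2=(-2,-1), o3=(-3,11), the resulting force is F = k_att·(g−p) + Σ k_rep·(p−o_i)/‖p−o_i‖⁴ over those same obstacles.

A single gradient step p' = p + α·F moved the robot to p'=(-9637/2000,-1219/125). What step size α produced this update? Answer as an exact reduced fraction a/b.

F_att = 5/4·(g−p) = 5/4·(3,4) = (3.7500,5.0000)
o1: d²=10 ≤ ρ²=37; F_rep = 4·(-3,-1)/10² = (-0.1200,-0.0400)
o2: d²=90 > ρ²=37 → inactive
o3: d²=445 > ρ²=37 → inactive
F = F_att + ΣF_rep = (3.6300,4.9600)
Δp = p'−p = (0.1815,0.2480); α = Δx/Fx = (363/2000) / (363/100) = 1/20
check: Δy/Fy = (31/125) / (124/25) = 1/20 ✓

α = 1/20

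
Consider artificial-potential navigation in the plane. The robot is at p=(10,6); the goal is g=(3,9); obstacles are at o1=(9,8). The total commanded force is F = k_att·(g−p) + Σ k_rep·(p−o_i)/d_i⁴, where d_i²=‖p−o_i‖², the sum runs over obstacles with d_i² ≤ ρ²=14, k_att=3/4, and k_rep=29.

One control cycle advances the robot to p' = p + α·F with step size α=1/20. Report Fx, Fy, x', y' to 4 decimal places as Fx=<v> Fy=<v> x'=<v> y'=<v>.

Fx=-4.0900 Fy=-0.0700 x'=9.7955 y'=5.9965

F_att = 3/4·(g−p) = 3/4·(-7,3) = (-5.2500,2.2500)
o1: d²=5 ≤ ρ²=14; F_rep = 29·(1,-2)/5² = (1.1600,-2.3200)
F = F_att + ΣF_rep = (-4.0900,-0.0700)
p' = p + 1/20·F = (9.7955,5.9965)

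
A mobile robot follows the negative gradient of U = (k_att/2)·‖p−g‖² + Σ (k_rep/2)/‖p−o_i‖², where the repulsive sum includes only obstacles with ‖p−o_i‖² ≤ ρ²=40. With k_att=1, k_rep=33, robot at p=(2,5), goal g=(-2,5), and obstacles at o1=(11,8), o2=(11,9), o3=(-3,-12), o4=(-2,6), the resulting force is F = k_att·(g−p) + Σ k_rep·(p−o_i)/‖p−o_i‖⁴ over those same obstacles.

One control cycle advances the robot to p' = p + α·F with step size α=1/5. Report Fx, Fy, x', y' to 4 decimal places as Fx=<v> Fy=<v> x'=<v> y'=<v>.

F_att = 1·(g−p) = 1·(-4,0) = (-4.0000,0.0000)
o1: d²=90 > ρ²=40 → inactive
o2: d²=97 > ρ²=40 → inactive
o3: d²=314 > ρ²=40 → inactive
o4: d²=17 ≤ ρ²=40; F_rep = 33·(4,-1)/17² = (0.4567,-0.1142)
F = F_att + ΣF_rep = (-3.5433,-0.1142)
p' = p + 1/5·F = (1.2913,4.9772)

Fx=-3.5433 Fy=-0.1142 x'=1.2913 y'=4.9772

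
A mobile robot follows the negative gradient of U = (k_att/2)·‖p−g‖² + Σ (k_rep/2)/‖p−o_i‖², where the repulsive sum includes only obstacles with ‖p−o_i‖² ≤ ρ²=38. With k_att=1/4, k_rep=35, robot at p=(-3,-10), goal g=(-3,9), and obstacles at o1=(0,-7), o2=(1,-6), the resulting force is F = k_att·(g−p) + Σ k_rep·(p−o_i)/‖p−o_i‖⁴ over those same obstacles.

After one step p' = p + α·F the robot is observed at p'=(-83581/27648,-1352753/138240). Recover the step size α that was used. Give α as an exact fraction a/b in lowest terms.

F_att = 1/4·(g−p) = 1/4·(0,19) = (0.0000,4.7500)
o1: d²=18 ≤ ρ²=38; F_rep = 35·(-3,-3)/18² = (-0.3241,-0.3241)
o2: d²=32 ≤ ρ²=38; F_rep = 35·(-4,-4)/32² = (-0.1367,-0.1367)
F = F_att + ΣF_rep = (-0.4608,4.2892)
Δp = p'−p = (-0.0230,0.2145); α = Δx/Fx = (-637/27648) / (-3185/6912) = 1/20
check: Δy/Fy = (29647/138240) / (29647/6912) = 1/20 ✓

α = 1/20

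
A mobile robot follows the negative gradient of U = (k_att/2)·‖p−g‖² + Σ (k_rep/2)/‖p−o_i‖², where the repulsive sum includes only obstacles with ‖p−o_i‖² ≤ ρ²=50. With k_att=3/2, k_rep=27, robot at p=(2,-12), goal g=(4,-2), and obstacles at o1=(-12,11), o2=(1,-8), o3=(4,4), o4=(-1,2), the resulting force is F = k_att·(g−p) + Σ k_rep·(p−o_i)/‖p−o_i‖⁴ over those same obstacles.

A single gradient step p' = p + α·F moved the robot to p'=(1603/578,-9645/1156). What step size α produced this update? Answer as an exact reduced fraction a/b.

α = 1/4

F_att = 3/2·(g−p) = 3/2·(2,10) = (3.0000,15.0000)
o1: d²=725 > ρ²=50 → inactive
o2: d²=17 ≤ ρ²=50; F_rep = 27·(1,-4)/17² = (0.0934,-0.3737)
o3: d²=260 > ρ²=50 → inactive
o4: d²=205 > ρ²=50 → inactive
F = F_att + ΣF_rep = (3.0934,14.6263)
Δp = p'−p = (0.7734,3.6566); α = Δx/Fx = (447/578) / (894/289) = 1/4
check: Δy/Fy = (4227/1156) / (4227/289) = 1/4 ✓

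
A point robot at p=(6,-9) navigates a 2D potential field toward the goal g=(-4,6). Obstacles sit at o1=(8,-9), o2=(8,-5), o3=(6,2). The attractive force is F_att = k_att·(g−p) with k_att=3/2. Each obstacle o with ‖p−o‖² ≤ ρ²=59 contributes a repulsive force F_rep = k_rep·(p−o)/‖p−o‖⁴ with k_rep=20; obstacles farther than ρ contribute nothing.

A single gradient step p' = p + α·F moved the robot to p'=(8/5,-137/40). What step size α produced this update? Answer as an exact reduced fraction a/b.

α = 1/4

F_att = 3/2·(g−p) = 3/2·(-10,15) = (-15.0000,22.5000)
o1: d²=4 ≤ ρ²=59; F_rep = 20·(-2,0)/4² = (-2.5000,0.0000)
o2: d²=20 ≤ ρ²=59; F_rep = 20·(-2,-4)/20² = (-0.1000,-0.2000)
o3: d²=121 > ρ²=59 → inactive
F = F_att + ΣF_rep = (-17.6000,22.3000)
Δp = p'−p = (-4.4000,5.5750); α = Δx/Fx = (-22/5) / (-88/5) = 1/4
check: Δy/Fy = (223/40) / (223/10) = 1/4 ✓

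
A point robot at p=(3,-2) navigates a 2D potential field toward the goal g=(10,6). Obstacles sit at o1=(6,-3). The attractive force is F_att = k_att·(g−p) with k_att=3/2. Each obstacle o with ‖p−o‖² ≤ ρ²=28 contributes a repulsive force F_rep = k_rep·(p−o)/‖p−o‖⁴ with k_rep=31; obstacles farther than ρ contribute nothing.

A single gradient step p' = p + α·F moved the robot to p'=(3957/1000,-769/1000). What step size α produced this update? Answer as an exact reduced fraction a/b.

F_att = 3/2·(g−p) = 3/2·(7,8) = (10.5000,12.0000)
o1: d²=10 ≤ ρ²=28; F_rep = 31·(-3,1)/10² = (-0.9300,0.3100)
F = F_att + ΣF_rep = (9.5700,12.3100)
Δp = p'−p = (0.9570,1.2310); α = Δx/Fx = (957/1000) / (957/100) = 1/10
check: Δy/Fy = (1231/1000) / (1231/100) = 1/10 ✓

α = 1/10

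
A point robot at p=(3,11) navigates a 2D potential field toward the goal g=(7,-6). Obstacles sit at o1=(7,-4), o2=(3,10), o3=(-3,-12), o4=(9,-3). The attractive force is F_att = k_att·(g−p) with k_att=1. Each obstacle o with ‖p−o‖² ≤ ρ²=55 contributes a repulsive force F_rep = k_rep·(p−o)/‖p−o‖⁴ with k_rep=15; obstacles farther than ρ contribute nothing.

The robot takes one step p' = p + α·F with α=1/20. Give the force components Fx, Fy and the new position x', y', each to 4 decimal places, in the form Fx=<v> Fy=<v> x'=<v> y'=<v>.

F_att = 1·(g−p) = 1·(4,-17) = (4.0000,-17.0000)
o1: d²=241 > ρ²=55 → inactive
o2: d²=1 ≤ ρ²=55; F_rep = 15·(0,1)/1² = (0.0000,15.0000)
o3: d²=565 > ρ²=55 → inactive
o4: d²=232 > ρ²=55 → inactive
F = F_att + ΣF_rep = (4.0000,-2.0000)
p' = p + 1/20·F = (3.2000,10.9000)

Fx=4.0000 Fy=-2.0000 x'=3.2000 y'=10.9000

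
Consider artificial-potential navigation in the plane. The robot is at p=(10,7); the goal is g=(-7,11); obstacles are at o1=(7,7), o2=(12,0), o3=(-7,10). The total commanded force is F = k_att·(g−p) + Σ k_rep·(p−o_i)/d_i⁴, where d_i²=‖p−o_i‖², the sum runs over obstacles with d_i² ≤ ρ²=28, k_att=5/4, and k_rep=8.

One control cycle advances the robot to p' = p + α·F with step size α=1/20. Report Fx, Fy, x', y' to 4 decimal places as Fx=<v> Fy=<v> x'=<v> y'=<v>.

F_att = 5/4·(g−p) = 5/4·(-17,4) = (-21.2500,5.0000)
o1: d²=9 ≤ ρ²=28; F_rep = 8·(3,0)/9² = (0.2963,0.0000)
o2: d²=53 > ρ²=28 → inactive
o3: d²=298 > ρ²=28 → inactive
F = F_att + ΣF_rep = (-20.9537,5.0000)
p' = p + 1/20·F = (8.9523,7.2500)

Fx=-20.9537 Fy=5.0000 x'=8.9523 y'=7.2500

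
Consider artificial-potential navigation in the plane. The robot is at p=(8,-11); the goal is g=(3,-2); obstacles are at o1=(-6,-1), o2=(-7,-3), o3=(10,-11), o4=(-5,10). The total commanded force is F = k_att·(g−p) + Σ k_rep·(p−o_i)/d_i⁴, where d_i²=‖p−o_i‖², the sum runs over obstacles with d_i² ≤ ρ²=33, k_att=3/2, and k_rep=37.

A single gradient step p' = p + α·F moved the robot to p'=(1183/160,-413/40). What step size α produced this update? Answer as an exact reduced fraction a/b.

F_att = 3/2·(g−p) = 3/2·(-5,9) = (-7.5000,13.5000)
o1: d²=296 > ρ²=33 → inactive
o2: d²=289 > ρ²=33 → inactive
o3: d²=4 ≤ ρ²=33; F_rep = 37·(-2,0)/4² = (-4.6250,0.0000)
o4: d²=610 > ρ²=33 → inactive
F = F_att + ΣF_rep = (-12.1250,13.5000)
Δp = p'−p = (-0.6062,0.6750); α = Δx/Fx = (-97/160) / (-97/8) = 1/20
check: Δy/Fy = (27/40) / (27/2) = 1/20 ✓

α = 1/20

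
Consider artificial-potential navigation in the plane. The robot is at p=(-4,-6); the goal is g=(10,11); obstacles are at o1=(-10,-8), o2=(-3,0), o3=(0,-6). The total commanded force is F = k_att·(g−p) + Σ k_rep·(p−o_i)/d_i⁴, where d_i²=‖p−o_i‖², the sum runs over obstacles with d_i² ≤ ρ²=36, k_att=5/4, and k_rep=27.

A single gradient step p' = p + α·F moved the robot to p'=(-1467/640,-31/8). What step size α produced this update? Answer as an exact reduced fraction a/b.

α = 1/10

F_att = 5/4·(g−p) = 5/4·(14,17) = (17.5000,21.2500)
o1: d²=40 > ρ²=36 → inactive
o2: d²=37 > ρ²=36 → inactive
o3: d²=16 ≤ ρ²=36; F_rep = 27·(-4,0)/16² = (-0.4219,0.0000)
F = F_att + ΣF_rep = (17.0781,21.2500)
Δp = p'−p = (1.7078,2.1250); α = Δx/Fx = (1093/640) / (1093/64) = 1/10
check: Δy/Fy = (17/8) / (85/4) = 1/10 ✓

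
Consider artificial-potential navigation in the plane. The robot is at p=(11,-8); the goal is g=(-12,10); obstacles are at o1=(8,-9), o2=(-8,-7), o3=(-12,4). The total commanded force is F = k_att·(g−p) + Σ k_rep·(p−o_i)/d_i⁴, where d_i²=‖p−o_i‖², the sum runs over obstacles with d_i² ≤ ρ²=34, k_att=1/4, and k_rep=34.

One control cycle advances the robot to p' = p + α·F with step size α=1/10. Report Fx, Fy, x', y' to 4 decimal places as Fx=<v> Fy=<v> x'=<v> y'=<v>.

F_att = 1/4·(g−p) = 1/4·(-23,18) = (-5.7500,4.5000)
o1: d²=10 ≤ ρ²=34; F_rep = 34·(3,1)/10² = (1.0200,0.3400)
o2: d²=362 > ρ²=34 → inactive
o3: d²=673 > ρ²=34 → inactive
F = F_att + ΣF_rep = (-4.7300,4.8400)
p' = p + 1/10·F = (10.5270,-7.5160)

Fx=-4.7300 Fy=4.8400 x'=10.5270 y'=-7.5160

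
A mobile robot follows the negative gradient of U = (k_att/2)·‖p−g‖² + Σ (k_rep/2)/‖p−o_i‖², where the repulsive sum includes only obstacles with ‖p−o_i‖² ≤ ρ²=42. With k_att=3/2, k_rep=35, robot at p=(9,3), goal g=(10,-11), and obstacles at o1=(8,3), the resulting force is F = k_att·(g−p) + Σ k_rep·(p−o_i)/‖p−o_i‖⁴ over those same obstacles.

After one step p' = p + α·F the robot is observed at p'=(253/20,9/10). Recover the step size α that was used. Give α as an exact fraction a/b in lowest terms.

F_att = 3/2·(g−p) = 3/2·(1,-14) = (1.5000,-21.0000)
o1: d²=1 ≤ ρ²=42; F_rep = 35·(1,0)/1² = (35.0000,0.0000)
F = F_att + ΣF_rep = (36.5000,-21.0000)
Δp = p'−p = (3.6500,-2.1000); α = Δx/Fx = (73/20) / (73/2) = 1/10
check: Δy/Fy = (-21/10) / (-21) = 1/10 ✓

α = 1/10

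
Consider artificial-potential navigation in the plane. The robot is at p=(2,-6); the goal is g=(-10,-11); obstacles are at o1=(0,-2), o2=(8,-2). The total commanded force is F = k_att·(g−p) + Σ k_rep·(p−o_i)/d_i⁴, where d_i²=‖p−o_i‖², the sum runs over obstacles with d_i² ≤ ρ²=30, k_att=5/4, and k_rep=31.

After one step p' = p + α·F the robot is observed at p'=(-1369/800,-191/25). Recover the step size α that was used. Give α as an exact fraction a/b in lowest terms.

α = 1/4

F_att = 5/4·(g−p) = 5/4·(-12,-5) = (-15.0000,-6.2500)
o1: d²=20 ≤ ρ²=30; F_rep = 31·(2,-4)/20² = (0.1550,-0.3100)
o2: d²=52 > ρ²=30 → inactive
F = F_att + ΣF_rep = (-14.8450,-6.5600)
Δp = p'−p = (-3.7113,-1.6400); α = Δx/Fx = (-2969/800) / (-2969/200) = 1/4
check: Δy/Fy = (-41/25) / (-164/25) = 1/4 ✓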